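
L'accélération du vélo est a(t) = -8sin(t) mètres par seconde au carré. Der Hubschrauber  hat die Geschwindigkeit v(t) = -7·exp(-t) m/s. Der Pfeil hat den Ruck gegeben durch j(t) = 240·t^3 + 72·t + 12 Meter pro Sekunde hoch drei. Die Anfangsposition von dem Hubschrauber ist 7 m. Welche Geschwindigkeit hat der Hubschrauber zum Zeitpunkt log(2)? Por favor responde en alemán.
Wir haben die Geschwindigkeit v(t) = -7·exp(-t). Durch Einsetzen von t = log(2): v(log(2)) = -7/2.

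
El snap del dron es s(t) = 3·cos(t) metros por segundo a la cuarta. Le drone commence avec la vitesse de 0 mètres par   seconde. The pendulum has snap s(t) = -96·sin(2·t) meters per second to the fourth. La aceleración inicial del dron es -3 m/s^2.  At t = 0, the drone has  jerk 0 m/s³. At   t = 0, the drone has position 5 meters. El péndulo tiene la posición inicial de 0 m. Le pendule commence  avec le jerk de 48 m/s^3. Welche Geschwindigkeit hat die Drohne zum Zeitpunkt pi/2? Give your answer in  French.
Nous devons trouver l'intégrale de notre équation du snap s(t) = 3·cos(t) 3 fois. En prenant ∫s(t)dt et en appliquant j(0) = 0, nous trouvons j(t) = 3·sin(t). En prenant ∫j(t)dt et en appliquant a(0) = -3, nous trouvons a(t) = -3·cos(t). L'intégrale de l'accélération est la vitesse. En utilisant v(0) = 0, nous obtenons v(t) = -3·sin(t). En utilisant v(t) = -3·sin(t) et en substituant t = pi/2, nous trouvons v = -3.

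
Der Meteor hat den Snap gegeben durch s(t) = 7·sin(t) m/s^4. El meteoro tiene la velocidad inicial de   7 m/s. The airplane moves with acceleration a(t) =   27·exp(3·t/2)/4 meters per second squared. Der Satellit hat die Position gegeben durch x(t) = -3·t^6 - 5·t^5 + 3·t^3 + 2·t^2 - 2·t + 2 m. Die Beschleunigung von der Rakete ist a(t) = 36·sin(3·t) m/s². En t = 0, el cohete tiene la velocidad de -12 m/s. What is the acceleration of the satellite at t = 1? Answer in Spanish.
Partiendo de la posición x(t) = -3·t^6 - 5·t^5 + 3·t^3 + 2·t^2 - 2·t + 2, tomamos 2 derivadas. La derivada de la posición da la velocidad: v(t) = -18·t^5 - 25·t^4 + 9·t^2 + 4·t - 2. Derivando la velocidad, obtenemos la aceleración: a(t) = -90·t^4 - 100·t^3 + 18·t + 4. Tenemos la aceleración a(t) = -90·t^4 - 100·t^3 + 18·t + 4. Sustituyendo t = 1: a(1) = -168.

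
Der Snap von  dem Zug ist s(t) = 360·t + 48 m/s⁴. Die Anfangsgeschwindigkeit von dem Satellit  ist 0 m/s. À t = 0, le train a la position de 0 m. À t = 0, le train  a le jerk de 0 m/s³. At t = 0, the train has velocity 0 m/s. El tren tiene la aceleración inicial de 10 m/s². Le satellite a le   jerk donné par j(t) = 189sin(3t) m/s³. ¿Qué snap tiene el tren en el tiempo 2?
De la ecuación del snap s(t) = 360·t + 48, sustituimos t = 2 para obtener s = 768.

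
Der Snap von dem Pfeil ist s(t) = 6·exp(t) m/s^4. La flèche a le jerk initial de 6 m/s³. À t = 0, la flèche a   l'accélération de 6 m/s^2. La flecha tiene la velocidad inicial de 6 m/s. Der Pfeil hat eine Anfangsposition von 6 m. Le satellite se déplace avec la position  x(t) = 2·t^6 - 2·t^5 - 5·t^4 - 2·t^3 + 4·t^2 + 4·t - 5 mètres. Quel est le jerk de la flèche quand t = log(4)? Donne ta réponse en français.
Nous devons trouver l'intégrale de notre équation du snap s(t) = 6·exp(t) 1 fois. La primitive du snap est le jerk. En utilisant j(0) = 6, nous obtenons j(t) = 6·exp(t). Nous avons le jerk j(t) = 6·exp(t). En substituant t = log(4): j(log(4)) = 24.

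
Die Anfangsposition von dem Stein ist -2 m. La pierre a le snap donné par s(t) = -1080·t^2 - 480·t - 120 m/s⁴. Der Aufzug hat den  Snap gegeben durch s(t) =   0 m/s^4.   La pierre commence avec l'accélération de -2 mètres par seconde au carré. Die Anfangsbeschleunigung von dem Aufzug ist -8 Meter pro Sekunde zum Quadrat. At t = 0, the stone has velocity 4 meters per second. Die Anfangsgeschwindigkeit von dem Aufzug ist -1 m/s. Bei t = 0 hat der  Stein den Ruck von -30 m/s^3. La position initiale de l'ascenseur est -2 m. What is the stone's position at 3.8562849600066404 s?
To solve this, we need to take 4 antiderivatives of our snap equation s(t) = -1080·t^2 - 480·t - 120. Integrating snap and using the initial condition j(0) = -30, we get j(t) = -360·t^3 - 240·t^2 - 120·t - 30. Taking ∫j(t)dt and applying a(0) = -2, we find a(t) = -90·t^4 - 80·t^3 - 60·t^2 - 30·t - 2. The antiderivative of acceleration, with v(0) = 4, gives velocity: v(t) = -18·t^5 - 20·t^4 - 20·t^3 - 15·t^2 - 2·t + 4. Taking ∫v(t)dt and applying x(0) = -2, we find x(t) = -3·t^6 - 4·t^5 - 5·t^4 - 5·t^3 - t^2 + 4·t - 2. From the given position equation x(t) = -3·t^6 - 4·t^5 - 5·t^4 - 5·t^3 - t^2 + 4·t - 2, we substitute t = 3.8562849600066404 to get x = -14670.9724935477.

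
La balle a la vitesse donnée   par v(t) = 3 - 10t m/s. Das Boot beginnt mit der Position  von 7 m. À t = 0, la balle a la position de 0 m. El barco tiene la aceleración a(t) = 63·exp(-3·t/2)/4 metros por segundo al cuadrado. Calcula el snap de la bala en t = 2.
Debemos derivar nuestra ecuación de la velocidad v(t) = 3 - 10·t 3 veces. Tomando d/dt de v(t), encontramos a(t) = -10. Derivando la aceleración, obtenemos la sacudida: j(t) = 0. Tomando d/dt de j(t), encontramos s(t) = 0. Tenemos el snap s(t) = 0. Sustituyendo t = 2: s(2) = 0.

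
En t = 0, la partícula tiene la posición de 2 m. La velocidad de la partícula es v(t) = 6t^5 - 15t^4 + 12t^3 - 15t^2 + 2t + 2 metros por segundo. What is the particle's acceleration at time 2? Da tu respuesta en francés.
En partant de la vitesse v(t) = 6·t^5 - 15·t^4 + 12·t^3 - 15·t^2 + 2·t + 2, nous prenons 1 dérivée. En dérivant la vitesse, nous obtenons l'accélération: a(t) = 30·t^4 - 60·t^3 + 36·t^2 - 30·t + 2. Nous avons l'accélération a(t) = 30·t^4 - 60·t^3 + 36·t^2 - 30·t + 2. En substituant t = 2: a(2) = 86.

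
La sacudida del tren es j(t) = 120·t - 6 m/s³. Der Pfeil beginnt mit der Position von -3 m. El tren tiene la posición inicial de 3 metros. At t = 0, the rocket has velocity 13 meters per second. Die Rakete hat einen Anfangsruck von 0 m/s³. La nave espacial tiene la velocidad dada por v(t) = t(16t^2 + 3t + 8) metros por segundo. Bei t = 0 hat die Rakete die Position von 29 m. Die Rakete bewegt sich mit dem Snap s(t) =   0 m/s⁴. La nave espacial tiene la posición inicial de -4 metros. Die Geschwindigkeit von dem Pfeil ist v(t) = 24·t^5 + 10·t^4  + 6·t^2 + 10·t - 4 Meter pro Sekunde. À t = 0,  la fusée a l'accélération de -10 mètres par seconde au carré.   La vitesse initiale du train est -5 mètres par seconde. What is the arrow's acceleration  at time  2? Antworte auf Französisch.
Nous devons dériver notre équation de la vitesse v(t) = 24·t^5 + 10·t^4 + 6·t^2 + 10·t - 4 1 fois. En prenant d/dt de v(t), nous trouvons a(t) = 120·t^4 + 40·t^3 + 12·t + 10. De l'équation de l'accélération a(t) = 120·t^4 + 40·t^3 + 12·t + 10, nous substituons t = 2 pour obtenir a = 2274.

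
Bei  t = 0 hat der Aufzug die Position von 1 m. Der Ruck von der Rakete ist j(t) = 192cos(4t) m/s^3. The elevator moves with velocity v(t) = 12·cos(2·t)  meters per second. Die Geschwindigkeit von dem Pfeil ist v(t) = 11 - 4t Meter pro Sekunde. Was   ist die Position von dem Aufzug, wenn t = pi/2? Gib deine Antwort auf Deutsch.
Wir müssen das Integral unserer Gleichung für die Geschwindigkeit v(t) = 12·cos(2·t) 1-mal finden. Das Integral von der Geschwindigkeit, mit x(0) = 1, ergibt die Position: x(t) = 6·sin(2·t) + 1. Aus der Gleichung für die Position x(t) = 6·sin(2·t) + 1, setzen wir t = pi/2 ein und erhalten x = 1.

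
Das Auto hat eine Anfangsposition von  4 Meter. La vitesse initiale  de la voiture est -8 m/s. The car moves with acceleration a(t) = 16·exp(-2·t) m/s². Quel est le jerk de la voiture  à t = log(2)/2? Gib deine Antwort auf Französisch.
Nous devons dériver notre équation de l'accélération a(t) = 16·exp(-2·t) 1 fois. La dérivée de l'accélération donne le jerk: j(t) = -32·exp(-2·t). De l'équation du jerk j(t) = -32·exp(-2·t), nous substituons t = log(2)/2 pour obtenir j = -16.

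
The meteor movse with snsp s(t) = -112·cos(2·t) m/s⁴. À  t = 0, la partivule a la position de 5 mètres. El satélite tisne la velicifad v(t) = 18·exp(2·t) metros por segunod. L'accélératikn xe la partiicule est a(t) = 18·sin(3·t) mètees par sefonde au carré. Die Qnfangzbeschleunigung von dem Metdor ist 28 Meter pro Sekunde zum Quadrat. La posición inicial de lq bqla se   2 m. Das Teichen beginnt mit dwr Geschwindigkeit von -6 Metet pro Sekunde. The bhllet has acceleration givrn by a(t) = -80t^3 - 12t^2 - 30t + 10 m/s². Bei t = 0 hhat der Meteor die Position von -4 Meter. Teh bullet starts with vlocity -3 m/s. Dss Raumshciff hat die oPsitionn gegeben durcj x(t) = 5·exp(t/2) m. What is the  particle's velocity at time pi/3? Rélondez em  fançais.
Nous devons trouver la primitive de notre équation de l'accélération a(t) = 18·sin(3·t) 1 fois. L'intégrale de l'accélération, avec v(0) = -6, donne la vitesse: v(t) = -6·cos(3·t). De l'équation de la vitesse v(t) = -6·cos(3·t), nous substituons t = pi/3 pour obtenir v = 6.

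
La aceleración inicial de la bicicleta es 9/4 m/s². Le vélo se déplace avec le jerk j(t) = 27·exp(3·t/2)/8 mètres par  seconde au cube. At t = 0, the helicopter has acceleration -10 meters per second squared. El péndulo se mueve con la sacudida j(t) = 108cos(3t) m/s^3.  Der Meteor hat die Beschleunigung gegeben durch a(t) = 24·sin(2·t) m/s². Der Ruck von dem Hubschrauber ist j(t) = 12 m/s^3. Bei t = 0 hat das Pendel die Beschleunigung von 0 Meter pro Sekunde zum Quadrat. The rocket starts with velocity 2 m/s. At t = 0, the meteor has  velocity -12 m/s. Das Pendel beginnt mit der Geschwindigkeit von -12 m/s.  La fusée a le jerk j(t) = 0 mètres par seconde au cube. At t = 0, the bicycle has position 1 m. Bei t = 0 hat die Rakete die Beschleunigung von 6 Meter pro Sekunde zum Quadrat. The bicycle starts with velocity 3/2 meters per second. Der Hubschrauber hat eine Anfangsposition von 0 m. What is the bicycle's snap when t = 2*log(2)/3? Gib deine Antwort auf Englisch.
Starting from jerk j(t) = 27·exp(3·t/2)/8, we take 1 derivative. The derivative of jerk gives snap: s(t) = 81·exp(3·t/2)/16. We have snap s(t) = 81·exp(3·t/2)/16. Substituting t = 2*log(2)/3: s(2*log(2)/3) = 81/8.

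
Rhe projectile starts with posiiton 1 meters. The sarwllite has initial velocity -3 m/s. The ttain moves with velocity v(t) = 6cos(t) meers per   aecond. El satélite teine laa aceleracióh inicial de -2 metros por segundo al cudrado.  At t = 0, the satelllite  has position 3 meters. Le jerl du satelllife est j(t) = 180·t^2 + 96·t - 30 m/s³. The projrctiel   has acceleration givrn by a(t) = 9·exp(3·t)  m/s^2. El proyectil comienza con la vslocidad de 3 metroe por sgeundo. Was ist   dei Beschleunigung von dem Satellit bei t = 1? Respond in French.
Nous devons trouver l'intégrale de notre équation du jerk j(t) = 180·t^2 + 96·t - 30 1 fois. En intégrant le jerk et en utilisant la condition initiale a(0) = -2, nous obtenons a(t) = 60·t^3 + 48·t^2 - 30·t - 2. En utilisant a(t) = 60·t^3 + 48·t^2 - 30·t - 2 et en substituant t = 1, nous trouvons a = 76.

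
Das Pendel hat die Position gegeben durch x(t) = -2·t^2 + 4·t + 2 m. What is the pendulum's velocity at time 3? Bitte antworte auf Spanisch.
Partiendo de la posición x(t) = -2·t^2 + 4·t + 2, tomamos 1 derivada. Derivando la posición, obtenemos la velocidad: v(t) = 4 - 4·t. Usando v(t) = 4 - 4·t y sustituyendo t = 3, encontramos v = -8.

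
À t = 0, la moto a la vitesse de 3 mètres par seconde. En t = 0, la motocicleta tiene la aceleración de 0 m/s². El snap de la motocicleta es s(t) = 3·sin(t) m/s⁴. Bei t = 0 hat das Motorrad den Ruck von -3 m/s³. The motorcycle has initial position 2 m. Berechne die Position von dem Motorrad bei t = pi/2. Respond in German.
Ausgehend von dem Snap s(t) = 3·sin(t), nehmen wir 4 Stammfunktionen. Durch Integration von dem Snap und Verwendung der Anfangsbedingung j(0) = -3, erhalten wir j(t) = -3·cos(t). Das Integral von dem Ruck ist die Beschleunigung. Mit a(0) = 0 erhalten wir a(t) = -3·sin(t). Die Stammfunktion von der Beschleunigung, mit v(0) = 3, ergibt die Geschwindigkeit: v(t) = 3·cos(t). Die Stammfunktion von der Geschwindigkeit ist die Position. Mit x(0) = 2 erhalten wir x(t) = 3·sin(t) + 2. Aus der Gleichung für die Position x(t) = 3·sin(t) + 2, setzen wir t = pi/2 ein und erhalten x = 5.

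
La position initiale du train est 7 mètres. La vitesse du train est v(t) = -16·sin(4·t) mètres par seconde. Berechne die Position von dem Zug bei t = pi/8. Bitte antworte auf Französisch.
Nous devons intégrer notre équation de la vitesse v(t) = -16·sin(4·t) 1 fois. En prenant ∫v(t)dt et en appliquant x(0) = 7, nous trouvons x(t) = 4·cos(4·t) + 3. De l'équation de la position x(t) = 4·cos(4·t) + 3, nous substituons t = pi/8 pour obtenir x = 3.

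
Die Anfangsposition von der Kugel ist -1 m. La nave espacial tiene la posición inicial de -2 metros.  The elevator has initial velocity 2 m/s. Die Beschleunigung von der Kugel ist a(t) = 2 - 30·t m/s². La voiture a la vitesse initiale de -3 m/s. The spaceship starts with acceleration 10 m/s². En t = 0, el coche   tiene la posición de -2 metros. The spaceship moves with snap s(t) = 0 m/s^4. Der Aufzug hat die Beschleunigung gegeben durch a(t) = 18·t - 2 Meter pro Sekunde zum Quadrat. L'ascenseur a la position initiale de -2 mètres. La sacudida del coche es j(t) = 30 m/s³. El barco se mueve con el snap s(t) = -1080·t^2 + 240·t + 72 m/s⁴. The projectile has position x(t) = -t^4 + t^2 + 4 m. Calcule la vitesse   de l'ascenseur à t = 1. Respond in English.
To solve this, we need to take 1 integral of our acceleration equation a(t) = 18·t - 2. Finding the integral of a(t) and using v(0) = 2: v(t) = 9·t^2 - 2·t + 2. From the given velocity equation v(t) = 9·t^2 - 2·t + 2, we substitute t = 1 to get v = 9.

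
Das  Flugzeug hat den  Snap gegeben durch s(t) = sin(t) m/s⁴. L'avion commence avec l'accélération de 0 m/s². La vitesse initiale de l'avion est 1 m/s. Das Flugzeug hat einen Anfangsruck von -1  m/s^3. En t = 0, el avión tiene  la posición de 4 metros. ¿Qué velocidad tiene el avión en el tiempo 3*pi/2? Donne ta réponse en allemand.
Wir müssen das Integral unserer Gleichung für den Snap s(t) = sin(t) 3-mal finden. Durch Integration von dem Snap und Verwendung der Anfangsbedingung j(0) = -1, erhalten wir j(t) = -cos(t). Durch Integration von dem Ruck und Verwendung der Anfangsbedingung a(0) = 0, erhalten wir a(t) = -sin(t). Das Integral von der Beschleunigung ist die Geschwindigkeit. Mit v(0) = 1 erhalten wir v(t) = cos(t). Mit v(t) = cos(t) und Einsetzen von t = 3*pi/2, finden wir v = 0.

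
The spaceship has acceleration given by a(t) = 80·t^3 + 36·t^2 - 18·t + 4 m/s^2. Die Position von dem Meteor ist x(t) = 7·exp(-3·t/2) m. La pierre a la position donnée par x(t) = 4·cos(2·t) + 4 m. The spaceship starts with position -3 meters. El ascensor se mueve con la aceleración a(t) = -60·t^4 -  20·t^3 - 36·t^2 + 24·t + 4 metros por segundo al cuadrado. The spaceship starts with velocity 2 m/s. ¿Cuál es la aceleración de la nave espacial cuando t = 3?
Usando a(t) = 80·t^3 + 36·t^2 - 18·t + 4 y sustituyendo t = 3, encontramos a = 2434.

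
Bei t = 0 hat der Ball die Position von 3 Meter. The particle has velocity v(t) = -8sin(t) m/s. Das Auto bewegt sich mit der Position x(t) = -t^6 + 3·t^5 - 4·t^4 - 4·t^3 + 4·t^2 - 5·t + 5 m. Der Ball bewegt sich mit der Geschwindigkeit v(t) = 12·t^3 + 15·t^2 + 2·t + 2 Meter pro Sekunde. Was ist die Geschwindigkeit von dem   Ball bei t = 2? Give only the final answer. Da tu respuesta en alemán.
Bei t = 2, v = 162.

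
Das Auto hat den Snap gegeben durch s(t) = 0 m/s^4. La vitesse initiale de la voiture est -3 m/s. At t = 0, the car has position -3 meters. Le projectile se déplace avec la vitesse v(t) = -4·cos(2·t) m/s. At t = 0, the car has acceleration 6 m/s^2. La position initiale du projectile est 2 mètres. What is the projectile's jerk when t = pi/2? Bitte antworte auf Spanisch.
Debemos derivar nuestra ecuación de la velocidad v(t) = -4·cos(2·t) 2 veces. Tomando d/dt de v(t), encontramos a(t) = 8·sin(2·t). La derivada de la aceleración da la sacudida: j(t) = 16·cos(2·t). Usando j(t) = 16·cos(2·t) y sustituyendo t = pi/2, encontramos j = -16.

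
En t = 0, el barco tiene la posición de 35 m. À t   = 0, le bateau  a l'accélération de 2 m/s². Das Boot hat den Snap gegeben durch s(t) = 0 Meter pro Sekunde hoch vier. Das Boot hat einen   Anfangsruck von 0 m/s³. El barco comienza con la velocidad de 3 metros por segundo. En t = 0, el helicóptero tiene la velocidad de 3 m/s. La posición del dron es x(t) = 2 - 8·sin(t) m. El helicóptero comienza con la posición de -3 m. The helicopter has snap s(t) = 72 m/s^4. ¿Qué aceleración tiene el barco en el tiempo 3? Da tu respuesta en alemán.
Ausgehend von dem Snap s(t) = 0, nehmen wir 2 Integrale. Durch Integration von dem Snap und Verwendung der Anfangsbedingung j(0) = 0, erhalten wir j(t) = 0. Die Stammfunktion von dem Ruck, mit a(0) = 2, ergibt die Beschleunigung: a(t) = 2. Wir haben die Beschleunigung a(t) = 2. Durch Einsetzen von t = 3: a(3) = 2.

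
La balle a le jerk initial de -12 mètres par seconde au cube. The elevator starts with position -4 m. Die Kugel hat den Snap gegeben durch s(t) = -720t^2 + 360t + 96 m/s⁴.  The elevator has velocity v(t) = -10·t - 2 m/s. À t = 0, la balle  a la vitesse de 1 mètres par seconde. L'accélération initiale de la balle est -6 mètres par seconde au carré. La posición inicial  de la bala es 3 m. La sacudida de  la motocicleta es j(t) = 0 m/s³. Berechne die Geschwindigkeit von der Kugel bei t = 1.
Wir müssen die Stammfunktion unserer Gleichung für den Snap s(t) = -720·t^2 + 360·t + 96 3-mal finden. Mit ∫s(t)dt und Anwendung von j(0) = -12, finden wir j(t) = -240·t^3 + 180·t^2 + 96·t - 12. Die Stammfunktion von dem Ruck, mit a(0) = -6, ergibt die Beschleunigung: a(t) = -60·t^4 + 60·t^3 + 48·t^2 - 12·t - 6. Das Integral von der Beschleunigung ist die Geschwindigkeit. Mit v(0) = 1 erhalten wir v(t) = -12·t^5 + 15·t^4 + 16·t^3 - 6·t^2 - 6·t + 1. Mit v(t) = -12·t^5 + 15·t^4 + 16·t^3 - 6·t^2 - 6·t + 1 und Einsetzen von t = 1, finden wir v = 8.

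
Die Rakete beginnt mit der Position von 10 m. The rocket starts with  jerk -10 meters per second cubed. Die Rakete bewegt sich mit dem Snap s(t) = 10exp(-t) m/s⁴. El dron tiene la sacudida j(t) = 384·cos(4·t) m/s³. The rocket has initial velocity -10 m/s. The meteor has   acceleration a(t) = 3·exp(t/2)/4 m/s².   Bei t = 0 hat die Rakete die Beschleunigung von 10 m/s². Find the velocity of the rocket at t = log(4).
We need to integrate our snap equation s(t) = 10·exp(-t) 3 times. The integral of snap, with j(0) = -10, gives jerk: j(t) = -10·exp(-t). Integrating jerk and using the initial condition a(0) = 10, we get a(t) = 10·exp(-t). The integral of acceleration is velocity. Using v(0) = -10, we get v(t) = -10·exp(-t). From the given velocity equation v(t) = -10·exp(-t), we substitute t = log(4) to get v = -5/2.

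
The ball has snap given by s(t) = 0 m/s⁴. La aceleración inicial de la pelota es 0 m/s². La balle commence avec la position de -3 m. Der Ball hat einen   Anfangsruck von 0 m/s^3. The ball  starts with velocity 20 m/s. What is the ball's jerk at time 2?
We must find the integral of our snap equation s(t) = 0 1 time. The antiderivative of snap, with j(0) = 0, gives jerk: j(t) = 0. We have jerk j(t) = 0. Substituting t = 2: j(2) = 0.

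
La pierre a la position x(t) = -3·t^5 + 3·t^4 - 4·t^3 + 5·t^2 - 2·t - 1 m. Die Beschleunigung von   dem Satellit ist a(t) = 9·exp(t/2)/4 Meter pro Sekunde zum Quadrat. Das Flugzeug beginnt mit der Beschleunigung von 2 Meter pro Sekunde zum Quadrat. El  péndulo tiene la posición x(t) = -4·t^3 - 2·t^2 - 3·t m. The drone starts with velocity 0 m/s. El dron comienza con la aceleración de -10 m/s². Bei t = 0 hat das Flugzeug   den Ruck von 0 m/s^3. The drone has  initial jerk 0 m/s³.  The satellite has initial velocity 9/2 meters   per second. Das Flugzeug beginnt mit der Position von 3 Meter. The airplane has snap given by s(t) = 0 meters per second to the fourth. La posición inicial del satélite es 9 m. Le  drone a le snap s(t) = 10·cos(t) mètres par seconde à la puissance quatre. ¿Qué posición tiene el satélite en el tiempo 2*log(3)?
Partiendo de la aceleración a(t) = 9·exp(t/2)/4, tomamos 2 integrales. La antiderivada de la aceleración es la velocidad. Usando v(0) = 9/2, obtenemos v(t) = 9·exp(t/2)/2. La antiderivada de la velocidad es la posición. Usando x(0) = 9, obtenemos x(t) = 9·exp(t/2). Tenemos la posición x(t) = 9·exp(t/2). Sustituyendo t = 2*log(3): x(2*log(3)) = 27.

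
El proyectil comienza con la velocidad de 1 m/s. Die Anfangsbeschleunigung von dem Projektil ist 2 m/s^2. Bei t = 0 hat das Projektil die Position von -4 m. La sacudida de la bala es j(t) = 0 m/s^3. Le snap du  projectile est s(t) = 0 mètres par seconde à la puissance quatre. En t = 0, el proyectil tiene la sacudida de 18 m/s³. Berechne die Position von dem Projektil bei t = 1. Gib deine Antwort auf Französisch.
Nous devons trouver l'intégrale de notre équation du snap s(t) = 0 4 fois. En intégrant le snap et en utilisant la condition initiale j(0) = 18, nous obtenons j(t) = 18. En intégrant le jerk et en utilisant la condition initiale a(0) = 2, nous obtenons a(t) = 18·t + 2. En intégrant l'accélération et en utilisant la condition initiale v(0) = 1, nous obtenons v(t) = 9·t^2 + 2·t + 1. La primitive de la vitesse est la position. En utilisant x(0) = -4, nous obtenons x(t) = 3·t^3 + t^2 + t - 4. De l'équation de la position x(t) = 3·t^3 + t^2 + t - 4, nous substituons t = 1 pour obtenir x = 1.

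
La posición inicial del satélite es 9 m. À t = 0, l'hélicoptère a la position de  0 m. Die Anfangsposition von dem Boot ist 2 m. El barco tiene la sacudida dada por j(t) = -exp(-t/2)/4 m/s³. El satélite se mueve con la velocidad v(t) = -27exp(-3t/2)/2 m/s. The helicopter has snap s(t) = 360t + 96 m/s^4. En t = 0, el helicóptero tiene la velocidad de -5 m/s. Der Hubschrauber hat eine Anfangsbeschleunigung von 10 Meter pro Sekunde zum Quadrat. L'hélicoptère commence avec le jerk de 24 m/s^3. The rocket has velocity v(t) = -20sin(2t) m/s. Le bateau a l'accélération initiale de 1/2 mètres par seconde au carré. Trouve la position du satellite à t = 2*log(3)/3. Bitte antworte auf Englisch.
We need to integrate our velocity equation v(t) = -27·exp(-3·t/2)/2 1 time. The antiderivative of velocity is position. Using x(0) = 9, we get x(t) = 9·exp(-3·t/2). From the given position equation x(t) = 9·exp(-3·t/2), we substitute t = 2*log(3)/3 to get x = 3.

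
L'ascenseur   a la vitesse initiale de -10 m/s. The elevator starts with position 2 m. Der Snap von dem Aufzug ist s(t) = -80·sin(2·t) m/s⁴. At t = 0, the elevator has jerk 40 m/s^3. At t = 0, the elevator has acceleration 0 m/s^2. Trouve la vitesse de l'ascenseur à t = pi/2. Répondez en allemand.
Ausgehend von dem Snap s(t) = -80·sin(2·t), nehmen wir 3 Stammfunktionen. Durch Integration von dem Snap und Verwendung der Anfangsbedingung j(0) = 40, erhalten wir j(t) = 40·cos(2·t). Das Integral von dem Ruck, mit a(0) = 0, ergibt die Beschleunigung: a(t) = 20·sin(2·t). Mit ∫a(t)dt und Anwendung von v(0) = -10, finden wir v(t) = -10·cos(2·t). Wir haben die Geschwindigkeit v(t) = -10·cos(2·t). Durch Einsetzen von t = pi/2: v(pi/2) = 10.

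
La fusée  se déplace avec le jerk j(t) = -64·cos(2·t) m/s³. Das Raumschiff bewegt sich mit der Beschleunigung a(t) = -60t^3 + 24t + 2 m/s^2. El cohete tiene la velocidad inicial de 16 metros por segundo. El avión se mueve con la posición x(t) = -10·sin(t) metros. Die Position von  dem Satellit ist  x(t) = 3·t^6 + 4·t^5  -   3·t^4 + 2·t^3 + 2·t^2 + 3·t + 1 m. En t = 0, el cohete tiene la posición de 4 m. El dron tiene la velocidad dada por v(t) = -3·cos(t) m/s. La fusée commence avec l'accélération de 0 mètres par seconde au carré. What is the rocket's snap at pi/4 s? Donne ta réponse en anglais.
Starting from jerk j(t) = -64·cos(2·t), we take 1 derivative. The derivative of jerk gives snap: s(t) = 128·sin(2·t). Using s(t) = 128·sin(2·t) and substituting t = pi/4, we find s = 128.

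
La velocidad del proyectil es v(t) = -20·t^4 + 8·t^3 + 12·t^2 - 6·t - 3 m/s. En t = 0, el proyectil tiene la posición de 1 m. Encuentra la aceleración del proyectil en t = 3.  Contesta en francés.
Pour résoudre ceci, nous devons prendre 1 dérivée de notre équation de la vitesse v(t) = -20·t^4 + 8·t^3 + 12·t^2 - 6·t - 3. La dérivée de la vitesse donne l'accélération: a(t) = -80·t^3 + 24·t^2 + 24·t - 6. En utilisant a(t) = -80·t^3 + 24·t^2 + 24·t - 6 et en substituant t = 3, nous trouvons a = -1878.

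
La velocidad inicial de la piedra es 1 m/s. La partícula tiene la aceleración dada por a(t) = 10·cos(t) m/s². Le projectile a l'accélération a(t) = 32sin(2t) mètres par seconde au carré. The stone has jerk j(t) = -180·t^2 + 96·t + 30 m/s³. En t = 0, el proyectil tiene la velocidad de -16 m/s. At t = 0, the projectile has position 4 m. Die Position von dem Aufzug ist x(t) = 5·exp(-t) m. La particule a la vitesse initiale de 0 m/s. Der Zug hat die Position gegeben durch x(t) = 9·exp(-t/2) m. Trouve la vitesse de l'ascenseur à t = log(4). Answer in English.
To solve this, we need to take 1 derivative of our position equation x(t) = 5·exp(-t). The derivative of position gives velocity: v(t) = -5·exp(-t). Using v(t) = -5·exp(-t) and substituting t = log(4), we find v = -5/4.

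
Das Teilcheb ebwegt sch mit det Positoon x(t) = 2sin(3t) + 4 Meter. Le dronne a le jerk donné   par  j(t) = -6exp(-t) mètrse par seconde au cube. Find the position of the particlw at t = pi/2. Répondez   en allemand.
Wir haben die Position x(t) = 2·sin(3·t) + 4. Durch Einsetzen von t = pi/2: x(pi/2) = 2.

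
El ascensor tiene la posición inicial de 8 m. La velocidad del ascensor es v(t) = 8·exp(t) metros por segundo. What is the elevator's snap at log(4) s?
Starting from velocity v(t) = 8·exp(t), we take 3 derivatives. Taking d/dt of v(t), we find a(t) = 8·exp(t). Differentiating acceleration, we get jerk: j(t) = 8·exp(t). Differentiating jerk, we get snap: s(t) = 8·exp(t). From the given snap equation s(t) = 8·exp(t), we substitute t = log(4) to get s = 32.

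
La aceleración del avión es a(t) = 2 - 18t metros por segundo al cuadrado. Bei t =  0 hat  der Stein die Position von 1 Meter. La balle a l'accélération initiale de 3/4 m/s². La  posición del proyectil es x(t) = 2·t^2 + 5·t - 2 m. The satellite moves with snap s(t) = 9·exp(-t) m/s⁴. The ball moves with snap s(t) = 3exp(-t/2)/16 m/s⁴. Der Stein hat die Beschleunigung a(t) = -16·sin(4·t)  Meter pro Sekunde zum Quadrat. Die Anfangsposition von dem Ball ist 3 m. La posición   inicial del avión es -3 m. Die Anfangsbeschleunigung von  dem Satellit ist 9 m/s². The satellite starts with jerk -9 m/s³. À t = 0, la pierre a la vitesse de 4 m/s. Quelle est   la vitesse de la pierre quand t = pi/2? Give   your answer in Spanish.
Partiendo de la aceleración a(t) = -16·sin(4·t), tomamos 1 antiderivada. La integral de la aceleración es la velocidad. Usando v(0) = 4, obtenemos v(t) = 4·cos(4·t). Tenemos la velocidad v(t) = 4·cos(4·t). Sustituyendo t = pi/2: v(pi/2) = 4.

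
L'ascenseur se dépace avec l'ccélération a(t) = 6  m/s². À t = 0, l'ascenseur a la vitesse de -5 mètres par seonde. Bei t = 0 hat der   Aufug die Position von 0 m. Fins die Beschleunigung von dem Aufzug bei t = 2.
Wir haben die Beschleunigung a(t) = 6. Durch Einsetzen von t = 2: a(2) = 6.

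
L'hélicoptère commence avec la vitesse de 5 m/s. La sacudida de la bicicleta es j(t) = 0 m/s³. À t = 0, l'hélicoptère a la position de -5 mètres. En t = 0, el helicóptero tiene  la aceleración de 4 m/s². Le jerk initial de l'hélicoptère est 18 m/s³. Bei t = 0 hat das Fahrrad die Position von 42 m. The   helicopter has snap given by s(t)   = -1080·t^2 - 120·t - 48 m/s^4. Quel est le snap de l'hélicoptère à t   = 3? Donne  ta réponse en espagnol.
Tenemos el snap s(t) = -1080·t^2 - 120·t - 48. Sustituyendo t = 3: s(3) = -10128.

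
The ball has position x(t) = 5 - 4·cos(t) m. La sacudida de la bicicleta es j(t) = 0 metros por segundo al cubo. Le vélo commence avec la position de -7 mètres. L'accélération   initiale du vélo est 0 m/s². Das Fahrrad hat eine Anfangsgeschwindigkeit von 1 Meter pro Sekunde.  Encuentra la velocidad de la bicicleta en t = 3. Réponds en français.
Nous devons intégrer notre équation du jerk j(t) = 0 2 fois. En prenant ∫j(t)dt et en appliquant a(0) = 0, nous trouvons a(t) = 0. En prenant ∫a(t)dt et en appliquant v(0) = 1, nous trouvons v(t) = 1. De l'équation de la vitesse v(t) = 1, nous substituons t = 3 pour obtenir v = 1.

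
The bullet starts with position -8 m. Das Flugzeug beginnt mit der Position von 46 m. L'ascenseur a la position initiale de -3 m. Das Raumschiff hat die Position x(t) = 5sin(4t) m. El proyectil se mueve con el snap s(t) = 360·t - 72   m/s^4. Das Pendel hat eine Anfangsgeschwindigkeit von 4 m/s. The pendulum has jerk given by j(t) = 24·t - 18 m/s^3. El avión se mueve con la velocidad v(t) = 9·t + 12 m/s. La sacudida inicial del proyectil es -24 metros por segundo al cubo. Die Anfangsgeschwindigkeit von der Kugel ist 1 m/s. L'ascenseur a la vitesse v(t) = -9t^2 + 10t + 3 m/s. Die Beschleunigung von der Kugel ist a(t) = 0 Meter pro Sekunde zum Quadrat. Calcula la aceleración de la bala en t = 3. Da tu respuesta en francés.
En utilisant a(t) = 0 et en substituant t = 3, nous trouvons a = 0.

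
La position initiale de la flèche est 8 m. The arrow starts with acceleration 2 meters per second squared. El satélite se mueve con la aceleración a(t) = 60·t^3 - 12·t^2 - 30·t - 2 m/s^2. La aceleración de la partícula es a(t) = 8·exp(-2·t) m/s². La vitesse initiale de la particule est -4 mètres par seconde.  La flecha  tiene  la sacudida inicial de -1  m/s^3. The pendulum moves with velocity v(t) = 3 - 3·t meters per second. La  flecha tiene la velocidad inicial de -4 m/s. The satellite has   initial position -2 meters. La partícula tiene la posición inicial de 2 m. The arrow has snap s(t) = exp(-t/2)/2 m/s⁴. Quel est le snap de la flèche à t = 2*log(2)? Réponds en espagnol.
De la ecuación del snap s(t) = exp(-t/2)/2, sustituimos t = 2*log(2) para obtener s = 1/4.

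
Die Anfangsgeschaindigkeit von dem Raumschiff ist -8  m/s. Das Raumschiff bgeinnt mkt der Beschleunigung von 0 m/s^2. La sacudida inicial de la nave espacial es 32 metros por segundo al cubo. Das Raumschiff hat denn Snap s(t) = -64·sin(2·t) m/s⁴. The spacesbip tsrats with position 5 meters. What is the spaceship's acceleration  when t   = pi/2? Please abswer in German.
Ausgehend von dem Snap s(t) = -64·sin(2·t), nehmen wir 2 Integrale. Durch Integration von dem Snap und Verwendung der Anfangsbedingung j(0) = 32, erhalten wir j(t) = 32·cos(2·t). Das Integral von dem Ruck, mit a(0) = 0, ergibt die Beschleunigung: a(t) = 16·sin(2·t). Wir haben die Beschleunigung a(t) = 16·sin(2·t). Durch Einsetzen von t = pi/2: a(pi/2) = 0.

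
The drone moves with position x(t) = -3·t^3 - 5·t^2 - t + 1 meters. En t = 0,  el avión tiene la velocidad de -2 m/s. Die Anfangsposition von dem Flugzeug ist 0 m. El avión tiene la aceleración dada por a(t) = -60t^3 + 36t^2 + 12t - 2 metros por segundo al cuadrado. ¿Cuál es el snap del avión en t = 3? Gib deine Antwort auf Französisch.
Pour résoudre ceci, nous devons prendre 2 dérivées de notre équation de l'accélération a(t) = -60·t^3 + 36·t^2 + 12·t - 2. La dérivée de l'accélération donne le jerk: j(t) = -180·t^2 + 72·t + 12. La dérivée du jerk donne le snap: s(t) = 72 - 360·t. De l'équation du snap s(t) = 72 - 360·t, nous substituons t = 3 pour obtenir s = -1008.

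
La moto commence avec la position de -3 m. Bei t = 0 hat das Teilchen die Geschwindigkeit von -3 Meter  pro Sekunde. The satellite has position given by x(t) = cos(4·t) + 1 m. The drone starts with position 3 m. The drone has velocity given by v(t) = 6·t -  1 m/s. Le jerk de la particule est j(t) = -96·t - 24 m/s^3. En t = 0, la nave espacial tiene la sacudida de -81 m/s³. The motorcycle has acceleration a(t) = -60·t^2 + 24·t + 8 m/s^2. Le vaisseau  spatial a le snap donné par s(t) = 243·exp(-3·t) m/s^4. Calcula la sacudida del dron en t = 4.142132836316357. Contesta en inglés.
To solve this, we need to take 2 derivatives of our velocity equation v(t) = 6·t - 1. Taking d/dt of v(t), we find a(t) = 6. Taking d/dt of a(t), we find j(t) = 0. We have jerk j(t) = 0. Substituting t = 4.142132836316357: j(4.142132836316357) = 0.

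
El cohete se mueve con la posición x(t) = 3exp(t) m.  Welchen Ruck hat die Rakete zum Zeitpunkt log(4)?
Um dies zu lösen, müssen wir 3 Ableitungen unserer Gleichung für die Position x(t) = 3·exp(t) nehmen. Mit d/dt von x(t) finden wir v(t) = 3·exp(t). Mit d/dt von v(t) finden wir a(t) = 3·exp(t). Die Ableitung von der Beschleunigung ergibt den Ruck: j(t) = 3·exp(t). Aus der Gleichung für den Ruck j(t) = 3·exp(t), setzen wir t = log(4) ein und erhalten j = 12.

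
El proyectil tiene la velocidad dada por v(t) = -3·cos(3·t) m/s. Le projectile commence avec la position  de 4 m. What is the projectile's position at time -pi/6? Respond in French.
En partant de la vitesse v(t) = -3·cos(3·t), nous prenons 1 primitive. L'intégrale de la vitesse est la position. En utilisant x(0) = 4, nous obtenons x(t) = 4 - sin(3·t). Nous avons la position x(t) = 4 - sin(3·t). En substituant t = -pi/6: x(-pi/6) = 5.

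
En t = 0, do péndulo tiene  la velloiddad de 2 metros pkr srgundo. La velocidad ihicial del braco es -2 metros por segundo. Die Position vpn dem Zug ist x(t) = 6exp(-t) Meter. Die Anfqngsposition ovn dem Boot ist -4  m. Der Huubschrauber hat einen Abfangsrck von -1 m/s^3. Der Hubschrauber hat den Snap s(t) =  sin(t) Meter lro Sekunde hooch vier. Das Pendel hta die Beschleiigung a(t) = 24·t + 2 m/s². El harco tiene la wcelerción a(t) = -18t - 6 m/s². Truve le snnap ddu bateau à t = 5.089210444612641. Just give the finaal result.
s(5.089210444612641) = 0.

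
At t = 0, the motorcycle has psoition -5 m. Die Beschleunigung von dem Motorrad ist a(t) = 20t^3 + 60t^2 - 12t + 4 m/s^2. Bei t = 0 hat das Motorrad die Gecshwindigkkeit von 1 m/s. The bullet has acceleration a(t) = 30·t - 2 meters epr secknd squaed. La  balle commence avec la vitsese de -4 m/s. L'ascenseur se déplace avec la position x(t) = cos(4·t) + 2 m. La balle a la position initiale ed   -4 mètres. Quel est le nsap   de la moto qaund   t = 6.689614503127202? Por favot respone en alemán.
Wir müssen unsere Gleichung für die Beschleunigung a(t) = 20·t^3 + 60·t^2 - 12·t + 4 2-mal ableiten. Mit d/dt von a(t) finden wir j(t) = 60·t^2 + 120·t - 12. Durch Ableiten von dem Ruck erhalten wir den Snap: s(t) = 120·t + 120. Aus der Gleichung für den Snap s(t) = 120·t + 120, setzen wir t = 6.689614503127202 ein und erhalten s = 922.753740375264.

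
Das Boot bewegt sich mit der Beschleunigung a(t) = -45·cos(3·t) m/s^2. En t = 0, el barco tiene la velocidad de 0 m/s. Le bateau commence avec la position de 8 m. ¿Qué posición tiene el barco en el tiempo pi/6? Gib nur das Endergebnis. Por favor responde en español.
En t = pi/6, x = 3.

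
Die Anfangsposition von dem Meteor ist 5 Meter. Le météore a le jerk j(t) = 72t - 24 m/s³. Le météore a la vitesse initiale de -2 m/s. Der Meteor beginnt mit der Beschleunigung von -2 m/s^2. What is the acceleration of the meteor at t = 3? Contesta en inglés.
To find the answer, we compute 1 integral of j(t) = 72·t - 24. Finding the integral of j(t) and using a(0) = -2: a(t) = 36·t^2 - 24·t - 2. We have acceleration a(t) = 36·t^2 - 24·t - 2. Substituting t = 3: a(3) = 250.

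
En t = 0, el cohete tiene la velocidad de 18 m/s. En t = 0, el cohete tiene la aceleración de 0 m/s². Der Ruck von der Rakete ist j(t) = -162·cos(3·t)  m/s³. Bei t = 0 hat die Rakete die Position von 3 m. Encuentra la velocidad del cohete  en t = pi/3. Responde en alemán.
Um dies zu lösen, müssen wir 2 Integrale unserer Gleichung für den Ruck j(t) = -162·cos(3·t) finden. Mit ∫j(t)dt und Anwendung von a(0) = 0, finden wir a(t) = -54·sin(3·t). Das Integral von der Beschleunigung ist die Geschwindigkeit. Mit v(0) = 18 erhalten wir v(t) = 18·cos(3·t). Mit v(t) = 18·cos(3·t) und Einsetzen von t = pi/3, finden wir v = -18.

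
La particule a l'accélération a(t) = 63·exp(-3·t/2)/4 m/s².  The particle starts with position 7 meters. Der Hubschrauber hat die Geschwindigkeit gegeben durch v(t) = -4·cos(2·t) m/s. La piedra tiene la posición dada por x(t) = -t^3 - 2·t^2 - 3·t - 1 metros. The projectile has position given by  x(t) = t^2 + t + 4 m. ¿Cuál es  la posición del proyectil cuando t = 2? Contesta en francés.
Nous avons la position x(t) = t^2 + t + 4. En substituant t = 2: x(2) = 10.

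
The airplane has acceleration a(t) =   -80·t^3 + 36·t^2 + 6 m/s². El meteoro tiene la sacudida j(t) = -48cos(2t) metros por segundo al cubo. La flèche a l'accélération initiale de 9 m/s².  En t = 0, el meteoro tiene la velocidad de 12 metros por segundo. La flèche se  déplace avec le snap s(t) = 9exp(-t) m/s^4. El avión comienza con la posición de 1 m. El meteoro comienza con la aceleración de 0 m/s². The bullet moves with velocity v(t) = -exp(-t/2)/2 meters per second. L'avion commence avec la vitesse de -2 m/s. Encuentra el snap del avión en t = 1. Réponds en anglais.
To solve this, we need to take 2 derivatives of our acceleration equation a(t) = -80·t^3 + 36·t^2 + 6. The derivative of acceleration gives jerk: j(t) = -240·t^2 + 72·t. The derivative of jerk gives snap: s(t) = 72 - 480·t. From the given snap equation s(t) = 72 - 480·t, we substitute t = 1 to get s = -408.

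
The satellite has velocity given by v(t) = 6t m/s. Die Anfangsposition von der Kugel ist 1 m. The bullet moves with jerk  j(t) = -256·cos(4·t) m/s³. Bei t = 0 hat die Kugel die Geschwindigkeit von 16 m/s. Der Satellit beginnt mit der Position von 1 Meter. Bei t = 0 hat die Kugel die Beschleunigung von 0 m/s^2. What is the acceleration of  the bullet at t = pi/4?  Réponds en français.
Nous devons intégrer notre équation du jerk j(t) = -256·cos(4·t) 1 fois. En intégrant le jerk et en utilisant la condition initiale a(0) = 0, nous obtenons a(t) = -64·sin(4·t). En utilisant a(t) = -64·sin(4·t) et en substituant t = pi/4, nous trouvons a = 0.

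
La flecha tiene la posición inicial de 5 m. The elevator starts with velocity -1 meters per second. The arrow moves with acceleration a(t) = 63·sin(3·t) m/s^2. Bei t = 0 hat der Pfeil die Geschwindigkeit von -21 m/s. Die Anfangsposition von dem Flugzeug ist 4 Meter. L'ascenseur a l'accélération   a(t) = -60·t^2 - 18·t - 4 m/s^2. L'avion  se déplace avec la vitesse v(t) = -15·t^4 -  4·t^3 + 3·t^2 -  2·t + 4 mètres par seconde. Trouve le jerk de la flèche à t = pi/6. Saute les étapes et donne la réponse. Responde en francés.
Le jerk à t = pi/6 est j = 0.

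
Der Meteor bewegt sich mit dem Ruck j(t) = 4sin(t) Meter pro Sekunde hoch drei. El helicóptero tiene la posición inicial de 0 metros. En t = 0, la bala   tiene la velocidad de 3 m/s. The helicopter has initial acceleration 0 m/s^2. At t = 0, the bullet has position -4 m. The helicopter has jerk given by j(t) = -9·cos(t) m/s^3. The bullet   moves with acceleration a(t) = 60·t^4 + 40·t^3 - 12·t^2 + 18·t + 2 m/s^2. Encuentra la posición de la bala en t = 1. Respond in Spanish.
Necesitamos integrar nuestra ecuación de la aceleración a(t) = 60·t^4 + 40·t^3 - 12·t^2 + 18·t + 2 2 veces. La antiderivada de la aceleración es la velocidad. Usando v(0) = 3, obtenemos v(t) = 12·t^5 + 10·t^4 - 4·t^3 + 9·t^2 + 2·t + 3. Tomando ∫v(t)dt y aplicando x(0) = -4, encontramos x(t) = 2·t^6 + 2·t^5 - t^4 + 3·t^3 + t^2 + 3·t - 4. Tenemos la posición x(t) = 2·t^6 + 2·t^5 - t^4 + 3·t^3 + t^2 + 3·t - 4. Sustituyendo t = 1: x(1) = 6.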